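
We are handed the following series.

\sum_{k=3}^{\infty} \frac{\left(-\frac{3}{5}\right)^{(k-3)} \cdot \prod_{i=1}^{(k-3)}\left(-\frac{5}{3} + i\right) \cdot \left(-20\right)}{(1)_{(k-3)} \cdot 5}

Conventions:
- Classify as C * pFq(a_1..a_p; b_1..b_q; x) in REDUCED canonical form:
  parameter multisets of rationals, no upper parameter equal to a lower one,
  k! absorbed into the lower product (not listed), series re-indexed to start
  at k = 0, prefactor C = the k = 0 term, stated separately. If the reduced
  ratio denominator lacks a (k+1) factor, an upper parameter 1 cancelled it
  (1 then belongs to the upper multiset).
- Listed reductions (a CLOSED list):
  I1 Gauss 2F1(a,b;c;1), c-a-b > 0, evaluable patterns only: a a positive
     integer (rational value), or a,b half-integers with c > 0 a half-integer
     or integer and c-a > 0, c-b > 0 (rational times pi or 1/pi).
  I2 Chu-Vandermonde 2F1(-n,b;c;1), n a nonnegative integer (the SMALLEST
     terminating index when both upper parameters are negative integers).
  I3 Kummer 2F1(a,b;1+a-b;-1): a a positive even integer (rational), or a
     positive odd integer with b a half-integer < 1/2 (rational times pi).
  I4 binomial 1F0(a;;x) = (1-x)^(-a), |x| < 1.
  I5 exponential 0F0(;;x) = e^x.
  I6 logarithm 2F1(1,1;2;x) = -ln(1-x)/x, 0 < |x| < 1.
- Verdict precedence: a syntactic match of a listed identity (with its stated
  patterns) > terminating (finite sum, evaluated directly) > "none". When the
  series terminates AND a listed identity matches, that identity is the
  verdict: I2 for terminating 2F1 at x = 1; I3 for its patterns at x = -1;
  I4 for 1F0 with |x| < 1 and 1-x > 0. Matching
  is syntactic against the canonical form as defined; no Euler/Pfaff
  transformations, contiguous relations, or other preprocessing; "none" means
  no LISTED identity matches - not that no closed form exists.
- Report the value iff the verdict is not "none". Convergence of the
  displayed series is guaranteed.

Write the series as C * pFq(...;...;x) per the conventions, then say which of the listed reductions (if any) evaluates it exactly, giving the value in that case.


x = -\frac{3}{5} here; the reduced form reads 1F0, upper {-\frac{2}{3}}, lower {-}, C = -4. Verdict: this is the I4 binomial reduction (the 1F0 binomial series: exponent 2/3, x = -\frac{3}{5}). Sum: \left(-4\right) \cdot \left(\frac{8}{5}\right)^{\frac{2}{3}}.

Key step: t_0 = -4 here, and the running product (C = -4) telescopes to a rising factorial.
Consecutive-term ratio: r(k) = -\frac{3}{5} * (k-\frac{2}{3}) / [(k+1)] - poly over poly, x = -\frac{3}{5} from leading terms; C = -4 at k = 0.


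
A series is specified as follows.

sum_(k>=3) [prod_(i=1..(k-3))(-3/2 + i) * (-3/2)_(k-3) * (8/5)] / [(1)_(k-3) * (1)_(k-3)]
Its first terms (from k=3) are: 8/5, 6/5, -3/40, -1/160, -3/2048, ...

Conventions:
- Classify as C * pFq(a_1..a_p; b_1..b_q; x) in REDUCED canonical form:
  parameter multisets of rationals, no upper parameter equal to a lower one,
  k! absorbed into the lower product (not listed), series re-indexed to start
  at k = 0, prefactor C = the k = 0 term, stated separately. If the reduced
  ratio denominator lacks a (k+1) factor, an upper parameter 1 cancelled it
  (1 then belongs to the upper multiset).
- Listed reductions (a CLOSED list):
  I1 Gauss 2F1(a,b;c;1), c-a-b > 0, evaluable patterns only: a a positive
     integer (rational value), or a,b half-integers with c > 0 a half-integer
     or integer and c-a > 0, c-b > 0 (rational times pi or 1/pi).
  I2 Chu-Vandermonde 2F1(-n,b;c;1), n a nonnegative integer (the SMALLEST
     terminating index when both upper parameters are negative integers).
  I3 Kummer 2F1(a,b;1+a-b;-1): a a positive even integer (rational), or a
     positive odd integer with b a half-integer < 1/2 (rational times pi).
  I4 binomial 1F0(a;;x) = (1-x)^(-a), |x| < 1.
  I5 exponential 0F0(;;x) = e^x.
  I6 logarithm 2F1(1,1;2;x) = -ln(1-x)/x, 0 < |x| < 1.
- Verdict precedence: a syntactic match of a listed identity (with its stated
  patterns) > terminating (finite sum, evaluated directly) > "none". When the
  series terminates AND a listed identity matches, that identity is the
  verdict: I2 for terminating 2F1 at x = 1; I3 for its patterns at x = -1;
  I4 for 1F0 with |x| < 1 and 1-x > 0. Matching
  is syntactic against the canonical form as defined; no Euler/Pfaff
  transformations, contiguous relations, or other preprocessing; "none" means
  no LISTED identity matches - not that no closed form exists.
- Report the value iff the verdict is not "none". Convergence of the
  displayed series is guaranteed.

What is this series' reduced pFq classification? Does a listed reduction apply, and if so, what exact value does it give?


Prefactor 8/5, argument 1: 2F1 with upper {-3/2, -1/2} over lower {1}. Verdict: Gauss's theorem I1 (half-integer case) fires (x = 1; upper {-3/2, -1/2} half-integers, c = 1 in the evaluable pattern). Hence: (128/15) / pi.

First insight: t_0 being 8/5, the running product (C = 8/5, x = 1) telescopes to a rising factorial.
Term ratio: r(k) = 1 * (k-3/2) (k-1/2) / [(k+1) (k+1)] - rational in k. x = 1; t_0 = 8/5; negate the roots.


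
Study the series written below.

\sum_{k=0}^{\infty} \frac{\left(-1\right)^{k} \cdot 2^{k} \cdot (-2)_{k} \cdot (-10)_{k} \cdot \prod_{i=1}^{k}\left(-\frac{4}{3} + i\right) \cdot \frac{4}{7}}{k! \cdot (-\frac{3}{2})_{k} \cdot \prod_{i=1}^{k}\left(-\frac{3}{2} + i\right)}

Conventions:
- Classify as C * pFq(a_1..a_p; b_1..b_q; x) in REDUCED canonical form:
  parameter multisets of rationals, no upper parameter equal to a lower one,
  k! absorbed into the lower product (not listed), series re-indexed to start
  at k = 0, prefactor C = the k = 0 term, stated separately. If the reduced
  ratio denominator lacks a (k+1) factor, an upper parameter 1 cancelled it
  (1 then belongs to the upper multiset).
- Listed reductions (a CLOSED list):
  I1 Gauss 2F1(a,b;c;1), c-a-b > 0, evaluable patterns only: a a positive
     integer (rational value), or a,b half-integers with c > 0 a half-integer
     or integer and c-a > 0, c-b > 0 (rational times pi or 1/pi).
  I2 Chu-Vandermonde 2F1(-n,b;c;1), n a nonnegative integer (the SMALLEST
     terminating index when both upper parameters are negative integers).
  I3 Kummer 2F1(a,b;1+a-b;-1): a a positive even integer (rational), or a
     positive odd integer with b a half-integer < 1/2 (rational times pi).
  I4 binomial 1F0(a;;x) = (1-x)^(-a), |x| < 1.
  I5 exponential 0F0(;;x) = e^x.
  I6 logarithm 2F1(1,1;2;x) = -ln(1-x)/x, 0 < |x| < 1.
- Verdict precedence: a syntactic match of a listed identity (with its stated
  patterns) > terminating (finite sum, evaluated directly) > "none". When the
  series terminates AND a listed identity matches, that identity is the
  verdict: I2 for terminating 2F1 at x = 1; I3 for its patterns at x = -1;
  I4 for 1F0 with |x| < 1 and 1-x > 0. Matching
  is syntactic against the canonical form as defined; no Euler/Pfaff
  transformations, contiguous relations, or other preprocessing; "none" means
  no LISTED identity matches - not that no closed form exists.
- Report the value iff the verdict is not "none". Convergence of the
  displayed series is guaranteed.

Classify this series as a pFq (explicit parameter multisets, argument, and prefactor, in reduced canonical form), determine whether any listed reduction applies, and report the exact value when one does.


The series (x = -2) is 3F2: upper {-10, -2, -\frac{1}{3}}, lower {-\frac{3}{2}, -\frac{1}{2}}, prefactor \frac{4}{7}. Verdict: terminating - upper -2 stops the sum at k = 2; the 3 terms are added exactly. Sum: \frac{16036}{63}.

Key observation: with t_0 = \frac{4}{7}, the lower running product (C = 4/7, x = -2) is a rising factorial.
Term ratio: r(k) = -2 * (k-10) (k-2) (k-\frac{1}{3}) / [(k-\frac{3}{2}) (k-\frac{1}{2}) (k+1)] - rational in k. x = -2; t_0 = \frac{4}{7}; negate the roots.


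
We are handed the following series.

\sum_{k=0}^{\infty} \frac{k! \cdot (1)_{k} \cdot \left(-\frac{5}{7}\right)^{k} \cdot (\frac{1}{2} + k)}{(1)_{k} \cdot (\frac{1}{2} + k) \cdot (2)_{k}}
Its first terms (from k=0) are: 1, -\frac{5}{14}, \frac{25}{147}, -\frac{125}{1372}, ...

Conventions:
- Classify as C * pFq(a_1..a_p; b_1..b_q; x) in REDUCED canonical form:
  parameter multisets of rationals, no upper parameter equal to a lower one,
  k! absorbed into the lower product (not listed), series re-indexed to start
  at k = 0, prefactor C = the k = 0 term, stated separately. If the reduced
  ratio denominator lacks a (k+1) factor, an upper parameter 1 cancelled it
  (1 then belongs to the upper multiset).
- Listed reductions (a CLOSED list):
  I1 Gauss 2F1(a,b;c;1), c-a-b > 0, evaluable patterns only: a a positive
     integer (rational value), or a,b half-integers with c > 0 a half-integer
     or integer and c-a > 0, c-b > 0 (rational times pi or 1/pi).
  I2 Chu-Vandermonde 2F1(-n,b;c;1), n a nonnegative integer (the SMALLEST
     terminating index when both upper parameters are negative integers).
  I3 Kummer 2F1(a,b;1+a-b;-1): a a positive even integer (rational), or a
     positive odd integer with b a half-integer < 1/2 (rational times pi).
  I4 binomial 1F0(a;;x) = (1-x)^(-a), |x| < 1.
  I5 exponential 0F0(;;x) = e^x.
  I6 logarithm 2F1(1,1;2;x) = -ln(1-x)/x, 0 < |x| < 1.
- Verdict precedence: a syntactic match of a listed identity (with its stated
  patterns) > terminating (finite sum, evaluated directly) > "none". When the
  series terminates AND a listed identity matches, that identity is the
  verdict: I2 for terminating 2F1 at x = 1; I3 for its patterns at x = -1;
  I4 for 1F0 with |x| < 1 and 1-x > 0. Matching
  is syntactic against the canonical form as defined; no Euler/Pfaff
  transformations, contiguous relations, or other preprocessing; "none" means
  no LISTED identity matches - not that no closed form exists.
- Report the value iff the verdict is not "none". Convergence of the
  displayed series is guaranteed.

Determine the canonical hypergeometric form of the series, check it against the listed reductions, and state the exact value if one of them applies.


The series (x = -\frac{5}{7}) is 2F1: upper {1, 1}, lower {2}, prefactor 1. Verdict: the I6 logarithm reduction matches (the logarithm: parameters (1,1;2), x = -\frac{5}{7}). Sum: \frac{7}{5} \cdot \ln\left(\frac{12}{7}\right).

The tell: with t_0 = 1, striking the common factor k + 1/2 reduces the term (C = 1, x = -5/7).
Consecutive-term ratio: r(k) = -\frac{5}{7} * (k+1) (k+1) / [(k+2) (k+1)] - rational in k. x = -\frac{5}{7}; t_0 = 1; negate the roots.


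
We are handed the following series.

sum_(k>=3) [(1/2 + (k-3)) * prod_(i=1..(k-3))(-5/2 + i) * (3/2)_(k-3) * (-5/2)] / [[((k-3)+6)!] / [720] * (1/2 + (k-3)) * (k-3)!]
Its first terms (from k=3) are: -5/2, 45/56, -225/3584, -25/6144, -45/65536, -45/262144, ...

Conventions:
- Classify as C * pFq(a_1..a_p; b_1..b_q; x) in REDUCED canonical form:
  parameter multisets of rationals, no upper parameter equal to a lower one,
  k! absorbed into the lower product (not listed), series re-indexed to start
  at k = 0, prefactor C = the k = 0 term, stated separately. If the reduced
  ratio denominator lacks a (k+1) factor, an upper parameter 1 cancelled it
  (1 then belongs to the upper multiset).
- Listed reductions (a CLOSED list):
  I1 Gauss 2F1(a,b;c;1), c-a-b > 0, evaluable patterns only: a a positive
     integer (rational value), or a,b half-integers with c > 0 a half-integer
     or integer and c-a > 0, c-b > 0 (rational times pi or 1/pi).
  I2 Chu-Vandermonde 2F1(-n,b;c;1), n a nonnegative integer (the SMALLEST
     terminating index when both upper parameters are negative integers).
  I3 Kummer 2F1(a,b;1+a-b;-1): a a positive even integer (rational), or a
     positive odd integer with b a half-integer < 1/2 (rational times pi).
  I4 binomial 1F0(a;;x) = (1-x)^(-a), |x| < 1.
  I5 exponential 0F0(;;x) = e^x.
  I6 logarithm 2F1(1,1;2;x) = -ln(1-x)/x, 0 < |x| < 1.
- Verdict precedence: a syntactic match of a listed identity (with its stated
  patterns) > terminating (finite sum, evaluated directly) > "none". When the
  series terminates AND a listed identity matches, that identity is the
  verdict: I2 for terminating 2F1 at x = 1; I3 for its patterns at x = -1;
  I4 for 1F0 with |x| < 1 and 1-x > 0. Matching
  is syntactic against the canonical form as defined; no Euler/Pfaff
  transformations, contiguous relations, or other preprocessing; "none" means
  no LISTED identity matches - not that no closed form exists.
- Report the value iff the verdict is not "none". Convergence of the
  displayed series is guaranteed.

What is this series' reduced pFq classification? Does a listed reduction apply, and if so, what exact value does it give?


Key observation: x = 1 and the running product (prefactor -5/2) telescopes to a rising factorial.
Consecutive-term ratio: r(k) = 1 * (k-3/2) (k+3/2) / [(k+7) (k+1)] - rational in k. x = 1; t_0 = -5/2; negate the roots.

Canonical form: C = -5/2 times 2F1 with upper {-3/2, 3/2}, lower {7}, x = 1. Verdict: Gauss (I1, half-integer pattern) fires (x = 1; upper {-3/2, 3/2} half-integers, c = 7 in the evaluable pattern). Hence: (-1048576/189189) / pi.


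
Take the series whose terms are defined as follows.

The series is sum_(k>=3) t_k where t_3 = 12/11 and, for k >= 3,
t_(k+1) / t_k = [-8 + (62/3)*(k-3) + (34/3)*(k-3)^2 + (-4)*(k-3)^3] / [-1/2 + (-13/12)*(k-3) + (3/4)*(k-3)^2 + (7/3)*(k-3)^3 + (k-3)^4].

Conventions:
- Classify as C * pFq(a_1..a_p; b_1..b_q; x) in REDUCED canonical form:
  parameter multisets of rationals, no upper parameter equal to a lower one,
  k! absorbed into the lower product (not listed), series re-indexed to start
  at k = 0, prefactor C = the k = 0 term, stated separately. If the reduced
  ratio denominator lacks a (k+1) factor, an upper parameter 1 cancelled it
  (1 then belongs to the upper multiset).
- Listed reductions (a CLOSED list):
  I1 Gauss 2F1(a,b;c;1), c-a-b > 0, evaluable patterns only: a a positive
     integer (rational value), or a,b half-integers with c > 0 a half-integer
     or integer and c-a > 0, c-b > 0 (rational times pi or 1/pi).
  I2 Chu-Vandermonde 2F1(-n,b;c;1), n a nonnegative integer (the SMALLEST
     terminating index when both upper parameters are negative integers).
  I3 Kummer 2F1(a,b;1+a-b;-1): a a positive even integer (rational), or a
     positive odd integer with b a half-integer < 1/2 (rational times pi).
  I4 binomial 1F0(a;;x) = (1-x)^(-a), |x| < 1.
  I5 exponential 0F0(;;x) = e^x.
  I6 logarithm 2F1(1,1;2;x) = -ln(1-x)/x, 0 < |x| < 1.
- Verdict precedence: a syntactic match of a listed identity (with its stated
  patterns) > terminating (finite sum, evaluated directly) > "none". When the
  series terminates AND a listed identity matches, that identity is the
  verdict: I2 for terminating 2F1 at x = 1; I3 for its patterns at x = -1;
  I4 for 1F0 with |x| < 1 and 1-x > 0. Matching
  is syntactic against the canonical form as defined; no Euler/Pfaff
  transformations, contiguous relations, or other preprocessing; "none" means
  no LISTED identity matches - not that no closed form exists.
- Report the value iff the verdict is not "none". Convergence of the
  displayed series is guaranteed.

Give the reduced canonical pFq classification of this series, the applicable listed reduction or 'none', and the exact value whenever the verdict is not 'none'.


This is 12/11 * 2F2(-4, -1/3; -2/3, 1/2; -4) in reduced canonical form. Verdict: terminating - upper parameter -4 makes this a finite sum (last index 4), evaluated exactly. Hence: 218380/539.

Structural cue: t_0 being 12/11, roots of the ratio polynomials (C = 12/11) are the negated parameters.
Term ratio: r(k) = (-4) * (k-4) (k-1/3) / [(k-2/3) (k+1/2) (k+1)] - rational in k. x = (-4); t_0 = 12/11; negate the roots.


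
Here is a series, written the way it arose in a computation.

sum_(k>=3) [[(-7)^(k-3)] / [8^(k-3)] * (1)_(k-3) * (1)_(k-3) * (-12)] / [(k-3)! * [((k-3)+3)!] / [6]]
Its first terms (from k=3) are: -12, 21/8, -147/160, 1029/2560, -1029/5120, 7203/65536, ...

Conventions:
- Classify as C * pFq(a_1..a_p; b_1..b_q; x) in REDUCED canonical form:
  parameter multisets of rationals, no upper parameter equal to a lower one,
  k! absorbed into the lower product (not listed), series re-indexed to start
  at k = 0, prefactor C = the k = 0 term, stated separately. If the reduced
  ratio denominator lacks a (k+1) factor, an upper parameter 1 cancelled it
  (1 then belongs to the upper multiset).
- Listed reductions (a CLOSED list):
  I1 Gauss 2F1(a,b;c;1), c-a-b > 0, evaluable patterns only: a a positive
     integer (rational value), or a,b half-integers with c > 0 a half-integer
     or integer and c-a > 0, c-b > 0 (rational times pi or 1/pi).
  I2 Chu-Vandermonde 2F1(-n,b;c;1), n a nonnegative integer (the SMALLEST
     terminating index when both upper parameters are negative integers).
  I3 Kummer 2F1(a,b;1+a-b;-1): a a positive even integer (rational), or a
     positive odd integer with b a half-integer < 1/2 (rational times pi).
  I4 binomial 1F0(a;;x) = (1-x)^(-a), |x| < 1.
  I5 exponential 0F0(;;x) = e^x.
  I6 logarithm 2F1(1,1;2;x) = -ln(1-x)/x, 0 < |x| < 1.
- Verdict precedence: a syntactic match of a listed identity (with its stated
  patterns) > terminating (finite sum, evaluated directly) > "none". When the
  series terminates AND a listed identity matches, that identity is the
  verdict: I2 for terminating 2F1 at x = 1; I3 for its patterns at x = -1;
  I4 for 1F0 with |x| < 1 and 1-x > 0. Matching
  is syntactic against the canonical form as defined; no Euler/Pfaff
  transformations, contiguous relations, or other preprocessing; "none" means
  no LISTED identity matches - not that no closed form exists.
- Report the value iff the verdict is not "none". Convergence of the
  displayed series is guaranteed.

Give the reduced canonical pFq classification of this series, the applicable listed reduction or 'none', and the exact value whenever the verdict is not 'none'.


The series (x = -7/8) is 2F1: upper {1, 1}, lower {4}, prefactor -12. Verdict: none - at argument -7/8 the multisets {1, 1} ; {4} match no listed identity.

Structural cue: x = (-7/8) and the denominator's factorial ratio (C = -12) is a lower Pochhammer.
Step ratio: r(k) = (-7/8) * (k+1) (k+1) / [(k+4) (k+1)] - rational in k. x = (-7/8); t_0 = -12; negate the roots.


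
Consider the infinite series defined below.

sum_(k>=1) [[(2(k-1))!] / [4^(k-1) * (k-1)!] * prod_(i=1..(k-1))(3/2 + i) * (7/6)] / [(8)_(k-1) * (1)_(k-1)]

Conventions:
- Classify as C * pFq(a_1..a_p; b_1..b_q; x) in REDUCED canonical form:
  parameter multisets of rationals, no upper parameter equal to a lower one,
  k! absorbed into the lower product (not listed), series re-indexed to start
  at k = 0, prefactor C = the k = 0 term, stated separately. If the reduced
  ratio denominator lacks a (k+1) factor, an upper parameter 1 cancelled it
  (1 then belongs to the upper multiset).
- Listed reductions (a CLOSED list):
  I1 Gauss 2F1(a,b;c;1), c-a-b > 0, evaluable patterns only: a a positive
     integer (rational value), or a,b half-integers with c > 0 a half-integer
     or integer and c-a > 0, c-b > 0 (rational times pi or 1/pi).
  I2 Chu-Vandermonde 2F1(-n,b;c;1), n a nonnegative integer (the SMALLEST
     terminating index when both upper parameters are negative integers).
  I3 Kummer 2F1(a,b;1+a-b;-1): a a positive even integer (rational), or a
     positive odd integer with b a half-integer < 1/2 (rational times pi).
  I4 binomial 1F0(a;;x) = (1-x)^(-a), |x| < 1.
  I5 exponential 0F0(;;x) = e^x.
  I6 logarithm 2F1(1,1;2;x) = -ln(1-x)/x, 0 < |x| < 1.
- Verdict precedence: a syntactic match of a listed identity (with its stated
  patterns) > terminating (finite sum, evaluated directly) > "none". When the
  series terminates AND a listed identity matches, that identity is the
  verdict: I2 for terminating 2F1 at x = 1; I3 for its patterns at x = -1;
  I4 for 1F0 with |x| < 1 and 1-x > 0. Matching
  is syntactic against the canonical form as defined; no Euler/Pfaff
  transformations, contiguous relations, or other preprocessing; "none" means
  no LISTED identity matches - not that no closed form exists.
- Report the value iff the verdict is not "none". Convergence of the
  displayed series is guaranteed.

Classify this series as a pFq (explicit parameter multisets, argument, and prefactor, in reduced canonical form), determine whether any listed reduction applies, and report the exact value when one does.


Classification (C = 7/6): 2F1 with upper {1/2, 5/2}, lower {8}, argument x = 1. Verdict: Gauss's theorem I1 (half-integer case) matches (x = 1; upper {1/2, 5/2} half-integers, c = 8 in the evaluable pattern). Sum: (262144/57915) / pi.

First insight: with t_0 = 7/6, the (2k)!/(4^k k!) block (C = 7/6, x = 1) is the Pochhammer (1/2)_k.
Consecutive-term ratio: r(k) = 1 * (k+1/2) (k+5/2) / [(k+8) (k+1)] - rational; roots negated = parameters, x = 1, C = 7/6.


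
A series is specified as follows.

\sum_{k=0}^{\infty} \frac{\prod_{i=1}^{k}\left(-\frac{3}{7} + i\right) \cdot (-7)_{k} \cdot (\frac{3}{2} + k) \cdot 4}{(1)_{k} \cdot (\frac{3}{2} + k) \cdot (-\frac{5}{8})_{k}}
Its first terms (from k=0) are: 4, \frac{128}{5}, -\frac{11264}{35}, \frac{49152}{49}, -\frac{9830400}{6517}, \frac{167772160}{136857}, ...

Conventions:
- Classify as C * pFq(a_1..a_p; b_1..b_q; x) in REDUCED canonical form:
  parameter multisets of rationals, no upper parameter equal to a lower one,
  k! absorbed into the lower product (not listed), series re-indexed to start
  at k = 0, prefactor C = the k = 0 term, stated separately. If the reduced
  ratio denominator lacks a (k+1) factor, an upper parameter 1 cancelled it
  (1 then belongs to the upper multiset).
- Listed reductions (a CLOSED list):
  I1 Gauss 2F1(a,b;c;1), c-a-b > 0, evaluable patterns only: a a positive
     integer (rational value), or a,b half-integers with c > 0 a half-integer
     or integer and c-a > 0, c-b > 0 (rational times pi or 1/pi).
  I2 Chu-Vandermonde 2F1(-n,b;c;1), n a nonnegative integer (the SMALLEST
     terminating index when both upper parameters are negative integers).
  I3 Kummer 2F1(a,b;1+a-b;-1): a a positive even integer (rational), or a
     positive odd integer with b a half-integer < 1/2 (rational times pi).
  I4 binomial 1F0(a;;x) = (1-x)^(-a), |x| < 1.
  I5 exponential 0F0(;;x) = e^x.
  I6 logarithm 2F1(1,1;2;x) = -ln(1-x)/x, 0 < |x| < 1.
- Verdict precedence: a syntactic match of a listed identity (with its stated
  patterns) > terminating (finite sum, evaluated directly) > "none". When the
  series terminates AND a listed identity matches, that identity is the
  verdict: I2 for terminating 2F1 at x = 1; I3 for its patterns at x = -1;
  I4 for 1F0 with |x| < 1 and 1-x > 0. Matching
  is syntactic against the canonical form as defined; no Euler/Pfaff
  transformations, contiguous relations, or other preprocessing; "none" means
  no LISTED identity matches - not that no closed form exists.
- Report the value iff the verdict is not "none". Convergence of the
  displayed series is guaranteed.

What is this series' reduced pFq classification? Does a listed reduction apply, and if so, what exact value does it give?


Key observation: t_0 = 4 here, and the running product (C = 4) telescopes to a rising factorial.
Step ratio: r(k) = 1 * (k-7) (k+\frac{4}{7}) / [(k-\frac{5}{8}) (k+1)] - rational in k. x = 1; t_0 = 4; negate the roots.

Prefactor 4, argument 1: 2F1 with upper {-7, \frac{4}{7}} over lower {-\frac{5}{8}}. Verdict at x = 1: Vandermonde's identity (I2) matches (terminating 2F1 at x = 1 with n = 7, b = 4/7, c = -\frac{5}{8}). Sum: -\frac{81164561924}{70647636255}.


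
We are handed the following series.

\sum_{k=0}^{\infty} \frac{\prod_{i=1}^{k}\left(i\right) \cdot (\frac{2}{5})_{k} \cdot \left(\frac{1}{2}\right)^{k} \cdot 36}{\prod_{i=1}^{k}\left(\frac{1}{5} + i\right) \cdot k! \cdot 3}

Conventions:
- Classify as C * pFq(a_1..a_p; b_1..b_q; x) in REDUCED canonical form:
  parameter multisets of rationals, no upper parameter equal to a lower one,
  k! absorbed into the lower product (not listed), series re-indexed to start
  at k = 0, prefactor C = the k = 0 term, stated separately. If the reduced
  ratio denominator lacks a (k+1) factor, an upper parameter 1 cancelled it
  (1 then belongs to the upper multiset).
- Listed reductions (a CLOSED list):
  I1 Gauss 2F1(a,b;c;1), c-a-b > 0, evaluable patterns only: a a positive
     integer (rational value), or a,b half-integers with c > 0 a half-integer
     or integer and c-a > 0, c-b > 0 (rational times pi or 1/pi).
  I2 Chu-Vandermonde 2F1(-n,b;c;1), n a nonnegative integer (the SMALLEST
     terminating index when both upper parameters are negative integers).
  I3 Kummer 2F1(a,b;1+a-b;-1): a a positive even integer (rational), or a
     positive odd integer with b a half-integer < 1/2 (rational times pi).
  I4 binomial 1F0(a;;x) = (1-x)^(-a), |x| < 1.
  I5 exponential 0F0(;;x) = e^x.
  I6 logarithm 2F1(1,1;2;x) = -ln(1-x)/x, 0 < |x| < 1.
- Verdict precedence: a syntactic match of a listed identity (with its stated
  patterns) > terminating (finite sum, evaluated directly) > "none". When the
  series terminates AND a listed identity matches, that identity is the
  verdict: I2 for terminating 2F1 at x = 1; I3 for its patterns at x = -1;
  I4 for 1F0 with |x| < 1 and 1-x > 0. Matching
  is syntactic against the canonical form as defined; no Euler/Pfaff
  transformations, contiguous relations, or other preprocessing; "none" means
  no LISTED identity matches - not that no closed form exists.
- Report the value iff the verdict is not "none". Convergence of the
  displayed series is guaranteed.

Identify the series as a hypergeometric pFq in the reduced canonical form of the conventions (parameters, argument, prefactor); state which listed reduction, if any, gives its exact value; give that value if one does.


Prefactor 12, argument \frac{1}{2}: 2F1 with upper {\frac{2}{5}, 1} over lower {\frac{6}{5}}. Verdict: none - at argument \frac{1}{2} the multisets {\frac{2}{5}, 1} ; {\frac{6}{5}} match no listed identity.

Key observation: t_0 being 12, the running product (prefactor 12) telescopes to a rising factorial.
Step ratio: r(k) = \frac{1}{2} * (k+\frac{2}{5}) (k+1) / [(k+\frac{6}{5}) (k+1)] ; factor over Q: parameters, x = \frac{1}{2}, and C = 12.


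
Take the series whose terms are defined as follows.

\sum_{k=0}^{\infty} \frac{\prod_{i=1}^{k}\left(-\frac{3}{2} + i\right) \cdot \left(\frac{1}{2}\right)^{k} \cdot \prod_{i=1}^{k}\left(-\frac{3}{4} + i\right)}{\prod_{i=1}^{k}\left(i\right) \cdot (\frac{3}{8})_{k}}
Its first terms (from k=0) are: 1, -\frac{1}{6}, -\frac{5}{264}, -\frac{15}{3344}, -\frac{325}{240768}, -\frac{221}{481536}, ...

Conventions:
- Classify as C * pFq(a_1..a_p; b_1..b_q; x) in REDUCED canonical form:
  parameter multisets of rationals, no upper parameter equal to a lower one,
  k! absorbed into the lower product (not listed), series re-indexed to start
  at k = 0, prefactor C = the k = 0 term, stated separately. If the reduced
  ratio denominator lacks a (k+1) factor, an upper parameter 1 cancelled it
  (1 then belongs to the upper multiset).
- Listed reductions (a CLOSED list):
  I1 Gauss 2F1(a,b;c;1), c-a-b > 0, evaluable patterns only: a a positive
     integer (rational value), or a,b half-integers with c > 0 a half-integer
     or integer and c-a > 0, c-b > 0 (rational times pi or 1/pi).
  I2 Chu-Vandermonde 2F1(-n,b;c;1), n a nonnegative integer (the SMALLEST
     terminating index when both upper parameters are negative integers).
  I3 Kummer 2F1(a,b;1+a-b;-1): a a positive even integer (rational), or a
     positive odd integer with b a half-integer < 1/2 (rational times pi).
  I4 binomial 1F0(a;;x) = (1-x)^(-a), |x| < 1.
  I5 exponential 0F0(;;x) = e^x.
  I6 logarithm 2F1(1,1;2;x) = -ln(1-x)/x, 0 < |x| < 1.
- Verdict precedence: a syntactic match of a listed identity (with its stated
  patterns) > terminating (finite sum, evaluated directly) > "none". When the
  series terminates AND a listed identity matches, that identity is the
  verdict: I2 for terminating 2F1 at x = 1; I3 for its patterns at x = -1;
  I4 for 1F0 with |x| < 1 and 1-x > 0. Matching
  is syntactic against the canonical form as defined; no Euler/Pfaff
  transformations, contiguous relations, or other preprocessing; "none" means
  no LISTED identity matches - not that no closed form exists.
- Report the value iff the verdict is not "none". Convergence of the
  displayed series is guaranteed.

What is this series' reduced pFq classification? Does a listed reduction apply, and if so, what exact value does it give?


Key observation: t_0 = 1 here, and the running product (prefactor 1) telescopes to a rising factorial.
Term ratio: r(k) = \frac{1}{2} * (k-\frac{1}{2}) (k+\frac{1}{4}) / [(k+\frac{3}{8}) (k+1)] ; factor over Q: parameters, x = \frac{1}{2}, and C = 1.

With C = 1: the canonical form is 2F1(-\frac{1}{2}, \frac{1}{4}; \frac{3}{8}; \frac{1}{2}). Verdict: none. No listed pattern accepts 2F1(-\frac{1}{2}, \frac{1}{4}; \frac{3}{8}; \frac{1}{2}).


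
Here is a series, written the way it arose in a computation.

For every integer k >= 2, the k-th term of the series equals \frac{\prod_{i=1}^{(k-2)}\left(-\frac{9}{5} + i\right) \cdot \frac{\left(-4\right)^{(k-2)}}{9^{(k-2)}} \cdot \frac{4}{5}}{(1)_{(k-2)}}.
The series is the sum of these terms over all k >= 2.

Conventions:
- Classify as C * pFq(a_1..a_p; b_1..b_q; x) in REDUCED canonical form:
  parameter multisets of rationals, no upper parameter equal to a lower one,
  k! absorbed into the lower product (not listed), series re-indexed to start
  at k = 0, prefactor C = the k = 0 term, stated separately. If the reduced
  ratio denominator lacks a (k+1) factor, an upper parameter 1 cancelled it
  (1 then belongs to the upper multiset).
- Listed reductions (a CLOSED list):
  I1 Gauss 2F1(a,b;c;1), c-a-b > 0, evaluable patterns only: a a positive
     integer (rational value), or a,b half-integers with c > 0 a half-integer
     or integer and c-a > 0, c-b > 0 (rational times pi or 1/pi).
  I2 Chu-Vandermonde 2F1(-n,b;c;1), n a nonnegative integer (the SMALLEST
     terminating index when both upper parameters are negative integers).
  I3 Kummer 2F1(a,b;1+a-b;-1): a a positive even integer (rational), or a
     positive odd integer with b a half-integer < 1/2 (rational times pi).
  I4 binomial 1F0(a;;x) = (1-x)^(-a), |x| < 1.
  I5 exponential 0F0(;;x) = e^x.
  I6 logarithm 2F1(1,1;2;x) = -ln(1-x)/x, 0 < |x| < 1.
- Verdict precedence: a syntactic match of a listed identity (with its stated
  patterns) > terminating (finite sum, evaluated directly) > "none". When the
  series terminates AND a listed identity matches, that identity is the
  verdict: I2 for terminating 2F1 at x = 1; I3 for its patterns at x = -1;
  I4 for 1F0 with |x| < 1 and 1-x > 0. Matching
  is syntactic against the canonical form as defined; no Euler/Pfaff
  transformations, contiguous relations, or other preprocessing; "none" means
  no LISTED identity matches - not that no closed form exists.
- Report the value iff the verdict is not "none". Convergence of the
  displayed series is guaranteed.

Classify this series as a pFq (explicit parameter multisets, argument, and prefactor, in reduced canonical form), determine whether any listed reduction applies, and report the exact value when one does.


The tell: x = -\frac{4}{9} and (1)_k (C = 4/5, x = -4/9) is k! itself.
Adjacent-term ratio: r(k) = -\frac{4}{9} * (k-\frac{4}{5}) / [(k+1)] - rational; roots negated = parameters, x = -\frac{4}{9}, C = \frac{4}{5}.

x = -\frac{4}{9} here; the reduced form reads 1F0, upper {-\frac{4}{5}}, lower {-}, C = \frac{4}{5}. Verdict: the I4 binomial reduction matches (the 1F0 binomial series: exponent 4/5, x = -\frac{4}{9}). Exact value: \frac{4}{5} \cdot \left(\frac{13}{9}\right)^{\frac{4}{5}}.


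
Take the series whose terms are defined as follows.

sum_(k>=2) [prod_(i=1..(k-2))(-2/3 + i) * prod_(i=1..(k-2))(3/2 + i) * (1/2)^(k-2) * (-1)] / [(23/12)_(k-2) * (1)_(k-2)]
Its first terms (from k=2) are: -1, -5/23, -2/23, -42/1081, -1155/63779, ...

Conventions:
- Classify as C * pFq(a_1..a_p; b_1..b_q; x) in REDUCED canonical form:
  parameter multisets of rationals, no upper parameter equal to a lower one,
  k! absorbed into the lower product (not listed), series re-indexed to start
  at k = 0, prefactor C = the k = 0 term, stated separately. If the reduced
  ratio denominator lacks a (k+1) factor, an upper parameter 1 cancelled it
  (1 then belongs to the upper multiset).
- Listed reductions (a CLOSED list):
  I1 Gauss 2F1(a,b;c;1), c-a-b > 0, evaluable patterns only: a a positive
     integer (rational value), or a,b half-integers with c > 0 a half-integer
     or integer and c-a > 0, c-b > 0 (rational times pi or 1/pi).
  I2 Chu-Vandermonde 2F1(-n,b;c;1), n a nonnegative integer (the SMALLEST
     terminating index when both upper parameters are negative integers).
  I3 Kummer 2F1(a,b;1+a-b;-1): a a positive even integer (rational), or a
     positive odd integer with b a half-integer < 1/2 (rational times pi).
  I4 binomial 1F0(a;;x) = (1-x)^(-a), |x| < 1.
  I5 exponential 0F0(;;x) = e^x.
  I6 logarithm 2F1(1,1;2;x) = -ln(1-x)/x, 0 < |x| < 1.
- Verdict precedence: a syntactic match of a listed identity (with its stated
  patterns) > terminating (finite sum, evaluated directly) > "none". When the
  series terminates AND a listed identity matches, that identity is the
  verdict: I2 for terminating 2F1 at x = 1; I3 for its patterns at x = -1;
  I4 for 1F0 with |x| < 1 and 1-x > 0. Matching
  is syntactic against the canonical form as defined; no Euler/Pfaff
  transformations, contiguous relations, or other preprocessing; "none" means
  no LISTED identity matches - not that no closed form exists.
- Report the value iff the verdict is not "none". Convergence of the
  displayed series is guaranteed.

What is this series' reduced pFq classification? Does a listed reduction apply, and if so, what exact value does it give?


With C = -1: the canonical form is 2F1(1/3, 5/2; 23/12; 1/2). Verdict: none. Every listed pattern misses the 2F1 form at 1/2, upper {1/3, 5/2}.

Key observation: with t_0 = -1, the running product (prefactor -1) telescopes to a rising factorial.
Step ratio: r(k) = (1/2) * (k+1/3) (k+5/2) / [(k+23/12) (k+1)] - rational in k, leading ratio (1/2); with t_0 = -1, classification follows.


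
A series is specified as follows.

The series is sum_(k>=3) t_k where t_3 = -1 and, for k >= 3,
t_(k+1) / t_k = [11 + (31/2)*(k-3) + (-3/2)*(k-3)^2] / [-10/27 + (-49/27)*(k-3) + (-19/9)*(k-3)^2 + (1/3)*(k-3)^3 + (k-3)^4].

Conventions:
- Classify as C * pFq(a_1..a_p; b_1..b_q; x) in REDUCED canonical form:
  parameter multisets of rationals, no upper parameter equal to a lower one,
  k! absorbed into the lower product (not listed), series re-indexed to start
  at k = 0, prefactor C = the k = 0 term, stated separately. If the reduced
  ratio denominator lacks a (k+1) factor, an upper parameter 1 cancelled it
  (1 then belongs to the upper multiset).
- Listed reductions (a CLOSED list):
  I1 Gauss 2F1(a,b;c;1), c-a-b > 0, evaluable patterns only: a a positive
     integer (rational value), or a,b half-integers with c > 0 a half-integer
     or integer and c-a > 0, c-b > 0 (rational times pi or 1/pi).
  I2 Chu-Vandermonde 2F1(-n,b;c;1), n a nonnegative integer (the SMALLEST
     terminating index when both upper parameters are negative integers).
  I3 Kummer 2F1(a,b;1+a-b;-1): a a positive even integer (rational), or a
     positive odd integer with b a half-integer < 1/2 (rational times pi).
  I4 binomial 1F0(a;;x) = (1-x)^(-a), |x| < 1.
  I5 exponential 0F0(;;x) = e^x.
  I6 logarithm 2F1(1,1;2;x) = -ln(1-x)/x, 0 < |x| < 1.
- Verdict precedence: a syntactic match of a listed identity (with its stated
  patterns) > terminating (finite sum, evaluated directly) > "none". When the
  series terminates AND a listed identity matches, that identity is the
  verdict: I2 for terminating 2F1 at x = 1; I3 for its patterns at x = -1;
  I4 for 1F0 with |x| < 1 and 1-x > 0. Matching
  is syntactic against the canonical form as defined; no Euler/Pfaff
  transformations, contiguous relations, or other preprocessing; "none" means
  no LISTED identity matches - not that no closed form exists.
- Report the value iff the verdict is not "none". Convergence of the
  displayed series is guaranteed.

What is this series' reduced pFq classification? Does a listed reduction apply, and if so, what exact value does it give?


Structural cue: from the first term -1: factor the ratio over Q (C = -1): negated roots = parameters.
Adjacent-term ratio: r(k) = (-3/2) * (k-11) / [(k-5/3) (k+1/3) (k+1)] - rational in k, leading ratio (-3/2); with t_0 = -1, classification follows.

x = -3/2 here; the reduced form reads 1F2, upper {-11}, lower {-5/3, 1/3}, C = -1. Verdict: terminating - upper -11 stops the sum at k = 11; the 12 terms are added exactly. Value: -18907539578533788465317716973/6584533188041768960000000.


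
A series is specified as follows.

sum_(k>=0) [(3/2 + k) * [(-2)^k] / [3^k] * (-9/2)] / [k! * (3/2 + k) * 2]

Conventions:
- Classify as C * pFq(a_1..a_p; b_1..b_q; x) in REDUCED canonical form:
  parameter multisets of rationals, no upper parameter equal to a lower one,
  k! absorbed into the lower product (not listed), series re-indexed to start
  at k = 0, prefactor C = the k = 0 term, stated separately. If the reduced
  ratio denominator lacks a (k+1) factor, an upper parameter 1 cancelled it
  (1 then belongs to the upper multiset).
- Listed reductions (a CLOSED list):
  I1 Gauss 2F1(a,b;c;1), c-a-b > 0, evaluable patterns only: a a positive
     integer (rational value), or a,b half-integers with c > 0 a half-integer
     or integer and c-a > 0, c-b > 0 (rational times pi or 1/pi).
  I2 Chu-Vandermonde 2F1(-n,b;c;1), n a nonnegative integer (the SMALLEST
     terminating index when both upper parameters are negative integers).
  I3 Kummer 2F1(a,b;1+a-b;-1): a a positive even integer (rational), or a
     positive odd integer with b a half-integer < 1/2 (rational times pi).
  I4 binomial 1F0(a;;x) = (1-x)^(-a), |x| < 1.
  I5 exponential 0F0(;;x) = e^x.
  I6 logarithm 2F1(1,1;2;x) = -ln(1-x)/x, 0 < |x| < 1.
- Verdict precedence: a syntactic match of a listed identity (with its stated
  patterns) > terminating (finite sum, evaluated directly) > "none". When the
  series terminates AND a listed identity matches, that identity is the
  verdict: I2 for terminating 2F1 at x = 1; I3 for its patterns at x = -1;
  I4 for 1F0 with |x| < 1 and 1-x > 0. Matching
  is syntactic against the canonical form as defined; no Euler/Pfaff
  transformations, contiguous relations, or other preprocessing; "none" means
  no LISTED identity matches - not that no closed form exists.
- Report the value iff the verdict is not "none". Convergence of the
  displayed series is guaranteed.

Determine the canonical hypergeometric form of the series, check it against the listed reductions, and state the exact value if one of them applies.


Structural cue: x = (-2/3) and k + 3/2 divides numerator and denominator alike; C = -9/4 after cancelling.
Consecutive-term ratio: r(k) = (-2/3) * 1 / [(k+1)] - poly over poly, x = (-2/3) from leading terms; C = -9/4 at k = 0.

With C = -9/4: the canonical form is 0F0(-; -; -2/3). Verdict: this is the I5 exponential reduction (the 0F0 exponential series at x = -2/3). Hence: (-9/4) * e^(-2/3).


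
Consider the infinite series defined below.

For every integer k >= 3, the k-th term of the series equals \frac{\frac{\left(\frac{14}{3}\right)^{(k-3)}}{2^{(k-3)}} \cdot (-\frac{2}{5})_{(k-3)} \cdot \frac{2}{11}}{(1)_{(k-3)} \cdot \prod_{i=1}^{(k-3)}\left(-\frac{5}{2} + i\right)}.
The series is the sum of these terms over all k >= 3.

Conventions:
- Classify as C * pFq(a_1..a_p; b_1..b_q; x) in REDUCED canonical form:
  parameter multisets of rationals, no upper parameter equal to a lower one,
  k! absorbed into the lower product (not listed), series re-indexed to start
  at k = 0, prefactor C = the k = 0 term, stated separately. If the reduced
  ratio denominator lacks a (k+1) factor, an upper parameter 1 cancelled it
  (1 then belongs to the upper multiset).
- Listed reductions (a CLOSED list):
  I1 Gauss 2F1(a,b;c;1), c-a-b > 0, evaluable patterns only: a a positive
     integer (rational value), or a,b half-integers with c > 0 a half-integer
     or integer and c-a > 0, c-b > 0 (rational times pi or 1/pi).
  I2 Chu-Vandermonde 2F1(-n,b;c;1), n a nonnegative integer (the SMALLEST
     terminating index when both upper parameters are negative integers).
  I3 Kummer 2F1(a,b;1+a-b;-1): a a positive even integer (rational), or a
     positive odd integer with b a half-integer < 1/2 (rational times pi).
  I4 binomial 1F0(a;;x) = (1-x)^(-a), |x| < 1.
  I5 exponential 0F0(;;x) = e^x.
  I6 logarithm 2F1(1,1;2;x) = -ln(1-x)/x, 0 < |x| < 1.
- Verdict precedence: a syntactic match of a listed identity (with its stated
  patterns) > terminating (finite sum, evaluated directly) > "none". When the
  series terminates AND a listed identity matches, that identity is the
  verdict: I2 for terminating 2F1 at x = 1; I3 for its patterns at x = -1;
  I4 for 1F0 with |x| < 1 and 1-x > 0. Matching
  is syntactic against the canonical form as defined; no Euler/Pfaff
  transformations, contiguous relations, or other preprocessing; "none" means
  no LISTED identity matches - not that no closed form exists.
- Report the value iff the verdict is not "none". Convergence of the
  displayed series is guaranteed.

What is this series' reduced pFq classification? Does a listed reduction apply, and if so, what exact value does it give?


x = \frac{7}{3} here; the reduced form reads 1F1, upper {-\frac{2}{5}}, lower {-\frac{3}{2}}, C = \frac{2}{11}. Verdict: none. No listed pattern accepts 1F1(-\frac{2}{5}; -\frac{3}{2}; \frac{7}{3}).

Key observation: with t_0 = \frac{2}{11}, the two k-th powers (prefactor 2/11) combine into one argument.
Consecutive-term ratio: r(k) = \frac{7}{3} * (k-\frac{2}{5}) / [(k-\frac{3}{2}) (k+1)] ; factor over Q: parameters, x = \frac{7}{3}, and C = \frac{2}{11}.
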